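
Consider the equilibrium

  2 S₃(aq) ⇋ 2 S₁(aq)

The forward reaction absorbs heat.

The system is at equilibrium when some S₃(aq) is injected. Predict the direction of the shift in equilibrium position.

Adding S₃ (aq), a reactant, drives the reaction to the right.

right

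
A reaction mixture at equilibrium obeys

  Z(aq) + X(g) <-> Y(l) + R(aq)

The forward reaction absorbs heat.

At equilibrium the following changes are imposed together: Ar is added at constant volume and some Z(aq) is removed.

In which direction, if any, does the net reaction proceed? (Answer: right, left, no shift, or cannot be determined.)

At constant volume, adding an inert gas leaves every reacting species' partial pressure unchanged, so Q is unchanged — no shift from this change.
Removing Z (aq), a reactant, drives the reaction to the left.
Only the nonzero effect(s) matter; the net shift is to the left.

left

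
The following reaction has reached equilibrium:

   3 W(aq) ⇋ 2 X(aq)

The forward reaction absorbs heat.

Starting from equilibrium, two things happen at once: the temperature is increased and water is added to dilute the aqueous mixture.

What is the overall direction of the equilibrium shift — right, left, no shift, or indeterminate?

The forward reaction is endothermic. Raising T favours the endothermic direction — shift to the right.
Dilution lowers every aqueous concentration by the same factor. Δn_aq = 2 − 3 = -1, so the system shifts toward the side with more dissolved moles — to the left.
The individual effects push in opposite directions; without quantitative information the net direction cannot be determined.

cannot be determined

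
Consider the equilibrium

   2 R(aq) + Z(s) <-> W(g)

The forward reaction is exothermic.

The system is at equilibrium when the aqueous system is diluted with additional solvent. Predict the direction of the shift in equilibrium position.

Dilution lowers every aqueous concentration by the same factor. Δn_aq = 0 − 2 = -2, so the system shifts toward the side with more dissolved moles — to the left.

left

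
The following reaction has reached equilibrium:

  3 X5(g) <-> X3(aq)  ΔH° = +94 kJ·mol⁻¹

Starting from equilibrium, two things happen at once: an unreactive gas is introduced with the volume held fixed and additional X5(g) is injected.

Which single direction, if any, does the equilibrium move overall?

At constant volume, adding an inert gas leaves every reacting species' partial pressure unchanged, so Q is unchanged — no shift from this change.
Adding X5 (g), a reactant, drives the reaction to the right.
Only the nonzero effect(s) matter; the net shift is to the right.

right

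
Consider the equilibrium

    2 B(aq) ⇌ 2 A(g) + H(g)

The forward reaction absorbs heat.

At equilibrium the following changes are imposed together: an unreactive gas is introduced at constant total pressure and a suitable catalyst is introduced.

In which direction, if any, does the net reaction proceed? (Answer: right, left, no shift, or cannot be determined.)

right

Adding inert gas at constant total pressure expands the volume and lowers every reacting partial pressure. With Δn_gas = 3 − 0 = +3, Q moves away from K toward the side with fewer gas moles, so the system shifts toward the side with more gas moles — to the right.
A catalyst speeds both forward and reverse rates equally; it changes neither Q nor K — no shift from this change.
Only the nonzero effect(s) matter; the net shift is to the right.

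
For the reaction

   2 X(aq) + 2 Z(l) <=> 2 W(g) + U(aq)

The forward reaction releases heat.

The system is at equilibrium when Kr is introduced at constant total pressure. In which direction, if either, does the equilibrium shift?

Adding inert gas at constant total pressure expands the volume and lowers every reacting partial pressure. With Δn_gas = 2 − 0 = +2, Q moves away from K toward the side with fewer gas moles, so the system shifts toward the side with more gas moles — to the right.

right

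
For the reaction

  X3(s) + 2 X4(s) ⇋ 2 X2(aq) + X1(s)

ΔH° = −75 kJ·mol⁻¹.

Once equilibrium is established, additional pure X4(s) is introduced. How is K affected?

unchanged

The equilibrium constant depends only on temperature. This perturbation changes neither the position of equilibrium nor K.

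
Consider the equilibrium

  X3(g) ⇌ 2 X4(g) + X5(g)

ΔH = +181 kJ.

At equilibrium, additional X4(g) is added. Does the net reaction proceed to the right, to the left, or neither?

Adding X4 (g), a product, drives the reaction to the left.

left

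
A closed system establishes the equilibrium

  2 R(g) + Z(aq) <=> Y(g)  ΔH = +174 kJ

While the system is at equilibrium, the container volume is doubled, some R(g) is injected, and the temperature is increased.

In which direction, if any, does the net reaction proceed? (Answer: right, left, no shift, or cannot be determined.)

cannot be determined

Gas moles: reactants 2, products 1 (Δn_gas = -1). Expansion shifts the system toward the side with more moles of gas — to the left.
Adding R (g), a reactant, drives the reaction to the right.
The forward reaction is endothermic. Raising T favours the endothermic direction — shift to the right.
The individual effects push in opposite directions; without quantitative information the net direction cannot be determined.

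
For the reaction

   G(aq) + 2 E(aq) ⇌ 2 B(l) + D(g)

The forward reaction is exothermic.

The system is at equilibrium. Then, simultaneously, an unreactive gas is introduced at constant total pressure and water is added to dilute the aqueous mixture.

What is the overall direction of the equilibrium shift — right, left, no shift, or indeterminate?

Adding inert gas at constant total pressure expands the volume and lowers every reacting partial pressure. With Δn_gas = 1 − 0 = +1, Q moves away from K toward the side with fewer gas moles, so the system shifts toward the side with more gas moles — to the right.
Dilution lowers every aqueous concentration by the same factor. Δn_aq = 0 − 3 = -3, so the system shifts toward the side with more dissolved moles — to the left.
The individual effects push in opposite directions; without quantitative information the net direction cannot be determined.

cannot be determined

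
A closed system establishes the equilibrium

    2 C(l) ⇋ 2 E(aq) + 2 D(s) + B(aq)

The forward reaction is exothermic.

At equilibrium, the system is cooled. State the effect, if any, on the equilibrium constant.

K depends on temperature via the van 't Hoff relation. The forward reaction is exothermic, so lowering T increases K.

increases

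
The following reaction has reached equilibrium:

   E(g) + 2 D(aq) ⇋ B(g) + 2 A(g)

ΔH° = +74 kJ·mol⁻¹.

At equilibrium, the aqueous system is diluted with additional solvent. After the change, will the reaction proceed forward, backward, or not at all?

left

Dilution lowers every aqueous concentration by the same factor. Δn_aq = 0 − 2 = -2, so the system shifts toward the side with more dissolved moles — to the left.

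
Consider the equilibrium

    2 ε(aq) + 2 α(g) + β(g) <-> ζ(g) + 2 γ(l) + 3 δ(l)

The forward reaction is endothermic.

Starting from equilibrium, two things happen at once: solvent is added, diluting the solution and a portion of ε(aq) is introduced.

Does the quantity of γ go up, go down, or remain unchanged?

cannot be determined

Dilution lowers every aqueous concentration by the same factor. Δn_aq = 0 − 2 = -2, so the system shifts toward the side with more dissolved moles — to the left.
Adding ε (aq), a reactant, drives the reaction to the right.
The two effects oppose each other, so the net shift — and hence the change in γ — cannot be determined from the given information.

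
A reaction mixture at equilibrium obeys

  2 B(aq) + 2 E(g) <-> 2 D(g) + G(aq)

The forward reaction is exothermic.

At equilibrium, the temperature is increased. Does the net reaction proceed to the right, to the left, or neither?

The forward reaction is exothermic. Raising T favours the endothermic direction — shift to the left.

left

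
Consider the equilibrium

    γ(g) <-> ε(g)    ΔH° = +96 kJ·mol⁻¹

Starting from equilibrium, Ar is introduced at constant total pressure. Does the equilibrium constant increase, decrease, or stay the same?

unchanged

The equilibrium constant depends only on temperature. This perturbation changes neither the position of equilibrium nor K.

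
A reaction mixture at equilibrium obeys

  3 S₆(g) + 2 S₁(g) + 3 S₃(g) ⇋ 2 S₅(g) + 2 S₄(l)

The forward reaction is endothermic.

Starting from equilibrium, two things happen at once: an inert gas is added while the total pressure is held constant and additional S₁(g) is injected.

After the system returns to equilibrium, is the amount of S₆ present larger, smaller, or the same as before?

Adding inert gas at constant total pressure expands the volume and lowers every reacting partial pressure. With Δn_gas = 2 − 8 = -6, Q moves away from K toward the side with fewer gas moles, so the system shifts toward the side with more gas moles — to the left.
Adding S₁ (g), a reactant, drives the reaction to the right.
The two effects oppose each other, so the net shift — and hence the change in S₆ — cannot be determined from the given information.

cannot be determined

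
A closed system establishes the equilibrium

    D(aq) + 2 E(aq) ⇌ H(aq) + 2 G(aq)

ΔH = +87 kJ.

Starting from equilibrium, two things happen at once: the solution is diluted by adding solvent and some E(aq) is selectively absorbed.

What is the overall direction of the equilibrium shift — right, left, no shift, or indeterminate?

left

Dilution scales every aqueous concentration by the same factor. Δn_aq = 3 − 3 = 0, so Q is unchanged — no shift.
Removing E (aq), a reactant, drives the reaction to the left.
Only the nonzero effect(s) matter; the net shift is to the left.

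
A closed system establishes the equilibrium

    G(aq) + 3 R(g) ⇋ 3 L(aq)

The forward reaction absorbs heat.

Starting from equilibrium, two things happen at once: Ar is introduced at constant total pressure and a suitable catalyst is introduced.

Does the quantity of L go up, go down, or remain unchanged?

Adding inert gas at constant total pressure expands the volume and lowers every reacting partial pressure. With Δn_gas = 0 − 3 = -3, Q moves away from K toward the side with fewer gas moles, so the system shifts toward the side with more gas moles — to the left.
A catalyst speeds both forward and reverse rates equally; it changes neither Q nor K — no shift from this change.
The net shift is to the left. L is a product, so its amount decreases.

decreases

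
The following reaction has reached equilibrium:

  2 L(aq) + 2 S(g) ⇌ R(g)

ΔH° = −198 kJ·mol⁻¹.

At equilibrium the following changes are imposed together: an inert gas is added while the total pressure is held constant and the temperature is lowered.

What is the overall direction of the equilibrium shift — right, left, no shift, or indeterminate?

cannot be determined

Adding inert gas at constant total pressure expands the volume and lowers every reacting partial pressure. With Δn_gas = 1 − 2 = -1, Q moves away from K toward the side with fewer gas moles, so the system shifts toward the side with more gas moles — to the left.
The forward reaction is exothermic. Lowering T favours the exothermic direction — shift to the right.
The individual effects push in opposite directions; without quantitative information the net direction cannot be determined.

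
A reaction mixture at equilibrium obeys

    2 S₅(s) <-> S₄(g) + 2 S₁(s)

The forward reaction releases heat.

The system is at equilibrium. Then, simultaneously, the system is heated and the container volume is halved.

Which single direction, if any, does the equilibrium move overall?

left

The forward reaction is exothermic. Raising T favours the endothermic direction — shift to the left.
Gas moles: reactants 0, products 1 (Δn_gas = +1). Compression shifts the system toward the side with fewer moles of gas — to the left.
All effects act in the same direction — net shift to the left.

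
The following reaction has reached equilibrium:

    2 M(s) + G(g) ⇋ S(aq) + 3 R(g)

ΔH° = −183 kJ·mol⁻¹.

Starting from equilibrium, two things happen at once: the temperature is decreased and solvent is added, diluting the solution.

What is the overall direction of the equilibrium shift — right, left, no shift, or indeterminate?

The forward reaction is exothermic. Lowering T favours the exothermic direction — shift to the right.
Dilution lowers every aqueous concentration by the same factor. Δn_aq = 1 − 0 = +1, so the system shifts toward the side with more dissolved moles — to the right.
All effects act in the same direction — net shift to the right.

right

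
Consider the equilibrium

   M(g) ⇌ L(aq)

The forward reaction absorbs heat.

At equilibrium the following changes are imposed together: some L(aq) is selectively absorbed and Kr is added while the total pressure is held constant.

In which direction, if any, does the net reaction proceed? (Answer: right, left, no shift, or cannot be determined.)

cannot be determined

Removing L (aq), a product, drives the reaction to the right.
Adding inert gas at constant total pressure expands the volume and lowers every reacting partial pressure. With Δn_gas = 0 − 1 = -1, Q moves away from K toward the side with fewer gas moles, so the system shifts toward the side with more gas moles — to the left.
The individual effects push in opposite directions; without quantitative information the net direction cannot be determined.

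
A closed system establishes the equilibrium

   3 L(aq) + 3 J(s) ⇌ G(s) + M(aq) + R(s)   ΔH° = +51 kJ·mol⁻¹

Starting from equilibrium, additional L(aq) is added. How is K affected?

The equilibrium constant depends only on temperature. This perturbation may move the position of equilibrium, but since T is unchanged, K itself is unchanged.

unchanged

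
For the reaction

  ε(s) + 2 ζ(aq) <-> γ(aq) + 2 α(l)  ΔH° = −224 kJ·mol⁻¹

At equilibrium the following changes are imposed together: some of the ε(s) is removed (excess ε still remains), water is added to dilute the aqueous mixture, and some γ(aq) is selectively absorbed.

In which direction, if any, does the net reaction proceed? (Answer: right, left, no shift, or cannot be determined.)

cannot be determined

ε is a pure solid; its activity is 1 regardless of amount, so Q is unaffected — no shift from this change.
Dilution lowers every aqueous concentration by the same factor. Δn_aq = 1 − 2 = -1, so the system shifts toward the side with more dissolved moles — to the left.
Removing γ (aq), a product, drives the reaction to the right.
The individual effects push in opposite directions; without quantitative information the net direction cannot be determined.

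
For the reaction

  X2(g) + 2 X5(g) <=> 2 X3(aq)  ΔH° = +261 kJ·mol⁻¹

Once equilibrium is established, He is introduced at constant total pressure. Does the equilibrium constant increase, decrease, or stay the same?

unchanged

The equilibrium constant depends only on temperature. This perturbation may move the position of equilibrium, but since T is unchanged, K itself is unchanged.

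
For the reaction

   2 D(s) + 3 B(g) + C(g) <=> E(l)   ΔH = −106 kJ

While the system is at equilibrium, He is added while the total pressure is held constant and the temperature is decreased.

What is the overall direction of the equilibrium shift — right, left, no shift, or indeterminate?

Adding inert gas at constant total pressure expands the volume and lowers every reacting partial pressure. With Δn_gas = 0 − 4 = -4, Q moves away from K toward the side with fewer gas moles, so the system shifts toward the side with more gas moles — to the left.
The forward reaction is exothermic. Lowering T favours the exothermic direction — shift to the right.
The individual effects push in opposite directions; without quantitative information the net direction cannot be determined.

cannot be determined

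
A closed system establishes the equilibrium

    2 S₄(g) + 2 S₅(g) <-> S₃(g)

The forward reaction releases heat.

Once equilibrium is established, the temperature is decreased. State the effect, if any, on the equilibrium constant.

increases

K depends on temperature via the van 't Hoff relation. The forward reaction is exothermic, so lowering T increases K.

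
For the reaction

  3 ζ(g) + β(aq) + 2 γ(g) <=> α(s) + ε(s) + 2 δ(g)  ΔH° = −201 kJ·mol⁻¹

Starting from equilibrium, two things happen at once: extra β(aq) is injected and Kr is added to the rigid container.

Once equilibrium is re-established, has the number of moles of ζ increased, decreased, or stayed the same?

Adding β (aq), a reactant, drives the reaction to the right.
At constant volume, adding an inert gas leaves every reacting species' partial pressure unchanged, so Q is unchanged — no shift from this change.
The net shift is to the right. ζ is a reactant, so its amount decreases.

decreases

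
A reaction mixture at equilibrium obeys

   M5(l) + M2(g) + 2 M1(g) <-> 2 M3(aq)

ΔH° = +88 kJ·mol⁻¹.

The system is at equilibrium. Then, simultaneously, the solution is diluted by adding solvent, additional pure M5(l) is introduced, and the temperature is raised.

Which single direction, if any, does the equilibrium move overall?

Dilution lowers every aqueous concentration by the same factor. Δn_aq = 2 − 0 = +2, so the system shifts toward the side with more dissolved moles — to the right.
M5 is a pure liquid; its activity is 1 regardless of amount, so Q is unaffected — no shift from this change.
The forward reaction is endothermic. Raising T favours the endothermic direction — shift to the right.
Only the nonzero effect(s) matter; the net shift is to the right.

right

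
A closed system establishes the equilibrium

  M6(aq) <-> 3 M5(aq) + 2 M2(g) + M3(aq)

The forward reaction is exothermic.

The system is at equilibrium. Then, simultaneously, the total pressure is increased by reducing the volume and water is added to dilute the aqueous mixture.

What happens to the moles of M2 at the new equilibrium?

cannot be determined

Gas moles: reactants 0, products 2 (Δn_gas = +2). Compression shifts the system toward the side with fewer moles of gas — to the left.
Dilution lowers every aqueous concentration by the same factor. Δn_aq = 4 − 1 = +3, so the system shifts toward the side with more dissolved moles — to the right.
The two effects oppose each other, so the net shift — and hence the change in M2 — cannot be determined from the given information.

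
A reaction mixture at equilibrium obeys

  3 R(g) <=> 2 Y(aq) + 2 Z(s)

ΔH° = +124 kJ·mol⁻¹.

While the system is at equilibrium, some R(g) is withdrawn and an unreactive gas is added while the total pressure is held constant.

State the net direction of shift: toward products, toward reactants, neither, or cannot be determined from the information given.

Removing R (g), a reactant, drives the reaction to the left.
Adding inert gas at constant total pressure expands the volume and lowers every reacting partial pressure. With Δn_gas = 0 − 3 = -3, Q moves away from K toward the side with fewer gas moles, so the system shifts toward the side with more gas moles — to the left.
All effects act in the same direction — net shift to the left.

left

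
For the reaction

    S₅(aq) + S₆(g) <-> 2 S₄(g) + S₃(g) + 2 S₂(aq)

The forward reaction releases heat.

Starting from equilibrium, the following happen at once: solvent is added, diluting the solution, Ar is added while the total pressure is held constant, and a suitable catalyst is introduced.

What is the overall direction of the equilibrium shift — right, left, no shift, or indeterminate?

right

Dilution lowers every aqueous concentration by the same factor. Δn_aq = 2 − 1 = +1, so the system shifts toward the side with more dissolved moles — to the right.
Adding inert gas at constant total pressure expands the volume and lowers every reacting partial pressure. With Δn_gas = 3 − 1 = +2, Q moves away from K toward the side with fewer gas moles, so the system shifts toward the side with more gas moles — to the right.
A catalyst speeds both forward and reverse rates equally; it changes neither Q nor K — no shift from this change.
Only the nonzero effect(s) matter; the net shift is to the right.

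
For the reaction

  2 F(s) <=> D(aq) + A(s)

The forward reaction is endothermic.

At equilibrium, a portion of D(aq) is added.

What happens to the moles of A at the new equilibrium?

Adding D (aq), a product, drives the reaction to the left.
The net shift is to the left. A is a product, so its amount decreases.

decreases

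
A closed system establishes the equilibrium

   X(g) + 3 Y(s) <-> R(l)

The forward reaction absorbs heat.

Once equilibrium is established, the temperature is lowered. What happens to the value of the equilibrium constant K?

decreases

K depends on temperature via the van 't Hoff relation. The forward reaction is endothermic, so lowering T decreases K.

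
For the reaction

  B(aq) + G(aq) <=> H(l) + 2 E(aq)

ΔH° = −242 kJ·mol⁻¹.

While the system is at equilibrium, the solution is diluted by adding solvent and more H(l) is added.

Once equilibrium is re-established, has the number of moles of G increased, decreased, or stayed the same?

Dilution scales every aqueous concentration by the same factor. Δn_aq = 2 − 2 = 0, so Q is unchanged — no shift.
H is a pure liquid; its activity is 1 regardless of amount, so Q is unaffected — no shift from this change.
No net shift occurs, so the amount of G is unchanged.

unchanged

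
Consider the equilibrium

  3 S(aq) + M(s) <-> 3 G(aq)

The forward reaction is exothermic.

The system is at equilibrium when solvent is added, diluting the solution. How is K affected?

The equilibrium constant depends only on temperature. This perturbation changes neither the position of equilibrium nor K.

unchanged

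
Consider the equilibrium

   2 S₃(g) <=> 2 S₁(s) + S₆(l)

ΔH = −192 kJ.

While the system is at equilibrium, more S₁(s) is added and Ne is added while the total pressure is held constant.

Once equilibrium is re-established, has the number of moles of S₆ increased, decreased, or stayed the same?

decreases

S₁ is a pure solid; its activity is 1 regardless of amount, so Q is unaffected — no shift from this change.
Adding inert gas at constant total pressure expands the volume and lowers every reacting partial pressure. With Δn_gas = 0 − 2 = -2, Q moves away from K toward the side with fewer gas moles, so the system shifts toward the side with more gas moles — to the left.
The net shift is to the left. S₆ is a product, so its amount decreases.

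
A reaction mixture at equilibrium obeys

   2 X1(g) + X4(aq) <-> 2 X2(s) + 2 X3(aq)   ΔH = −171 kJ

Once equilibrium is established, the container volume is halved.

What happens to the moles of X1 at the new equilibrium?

decreases

Gas moles: reactants 2, products 0 (Δn_gas = -2). Compression shifts the system toward the side with fewer moles of gas — to the right.
The net shift is to the right. X1 is a reactant, so its amount decreases.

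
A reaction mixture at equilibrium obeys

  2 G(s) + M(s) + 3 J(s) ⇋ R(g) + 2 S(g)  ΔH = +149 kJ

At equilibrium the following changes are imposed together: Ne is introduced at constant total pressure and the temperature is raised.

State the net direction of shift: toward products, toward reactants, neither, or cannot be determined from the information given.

right

Adding inert gas at constant total pressure expands the volume and lowers every reacting partial pressure. With Δn_gas = 3 − 0 = +3, Q moves away from K toward the side with fewer gas moles, so the system shifts toward the side with more gas moles — to the right.
The forward reaction is endothermic. Raising T favours the endothermic direction — shift to the right.
All effects act in the same direction — net shift to the right.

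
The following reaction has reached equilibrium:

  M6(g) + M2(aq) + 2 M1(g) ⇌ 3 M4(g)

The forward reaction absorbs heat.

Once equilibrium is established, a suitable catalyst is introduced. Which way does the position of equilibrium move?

no shift

A catalyst speeds both forward and reverse rates equally; it changes neither Q nor K — no shift from this change.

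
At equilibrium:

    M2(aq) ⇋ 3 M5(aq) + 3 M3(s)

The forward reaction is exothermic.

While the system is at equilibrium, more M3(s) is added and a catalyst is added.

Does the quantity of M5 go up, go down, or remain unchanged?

M3 is a pure solid; its activity is 1 regardless of amount, so Q is unaffected — no shift from this change.
A catalyst speeds both forward and reverse rates equally; it changes neither Q nor K — no shift from this change.
No net shift occurs, so the amount of M5 is unchanged.

unchanged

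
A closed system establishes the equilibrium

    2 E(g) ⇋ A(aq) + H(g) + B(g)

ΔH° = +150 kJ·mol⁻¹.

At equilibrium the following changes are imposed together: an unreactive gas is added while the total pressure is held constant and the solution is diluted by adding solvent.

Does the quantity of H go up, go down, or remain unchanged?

Adding inert gas at constant total pressure expands the volume, scaling every reacting partial pressure by the same factor. Δn_gas = 2 − 2 = 0, so Q is unchanged — no shift.
Dilution lowers every aqueous concentration by the same factor. Δn_aq = 1 − 0 = +1, so the system shifts toward the side with more dissolved moles — to the right.
The net shift is to the right. H is a product, so its amount increases.

increases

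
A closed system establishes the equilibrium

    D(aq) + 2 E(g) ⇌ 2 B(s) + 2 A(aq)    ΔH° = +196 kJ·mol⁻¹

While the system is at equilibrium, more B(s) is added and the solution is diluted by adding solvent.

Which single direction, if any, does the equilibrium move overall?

right

B is a pure solid; its activity is 1 regardless of amount, so Q is unaffected — no shift from this change.
Dilution lowers every aqueous concentration by the same factor. Δn_aq = 2 − 1 = +1, so the system shifts toward the side with more dissolved moles — to the right.
Only the nonzero effect(s) matter; the net shift is to the right.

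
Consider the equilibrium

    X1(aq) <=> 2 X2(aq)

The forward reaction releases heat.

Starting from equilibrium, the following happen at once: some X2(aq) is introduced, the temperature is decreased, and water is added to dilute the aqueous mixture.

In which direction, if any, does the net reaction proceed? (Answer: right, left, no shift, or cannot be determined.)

cannot be determined

Adding X2 (aq), a product, drives the reaction to the left.
The forward reaction is exothermic. Lowering T favours the exothermic direction — shift to the right.
Dilution lowers every aqueous concentration by the same factor. Δn_aq = 2 − 1 = +1, so the system shifts toward the side with more dissolved moles — to the right.
The individual effects push in opposite directions; without quantitative information the net direction cannot be determined.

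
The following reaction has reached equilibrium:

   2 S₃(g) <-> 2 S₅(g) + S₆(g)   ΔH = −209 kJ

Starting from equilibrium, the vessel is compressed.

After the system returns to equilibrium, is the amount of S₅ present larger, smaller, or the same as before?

decreases

Gas moles: reactants 2, products 3 (Δn_gas = +1). Compression shifts the system toward the side with fewer moles of gas — to the left.
The net shift is to the left. S₅ is a product, so its amount decreases.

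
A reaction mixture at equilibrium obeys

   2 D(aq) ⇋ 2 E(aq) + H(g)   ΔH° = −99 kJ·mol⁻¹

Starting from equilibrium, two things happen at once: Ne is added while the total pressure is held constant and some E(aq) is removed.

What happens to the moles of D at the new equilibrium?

decreases

Adding inert gas at constant total pressure expands the volume and lowers every reacting partial pressure. With Δn_gas = 1 − 0 = +1, Q moves away from K toward the side with fewer gas moles, so the system shifts toward the side with more gas moles — to the right.
Removing E (aq), a product, drives the reaction to the right.
The net shift is to the right. D is a reactant, so its amount decreases.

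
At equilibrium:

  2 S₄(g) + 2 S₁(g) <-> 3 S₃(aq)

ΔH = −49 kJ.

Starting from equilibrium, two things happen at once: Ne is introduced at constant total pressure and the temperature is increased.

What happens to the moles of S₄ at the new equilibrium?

Adding inert gas at constant total pressure expands the volume and lowers every reacting partial pressure. With Δn_gas = 0 − 4 = -4, Q moves away from K toward the side with fewer gas moles, so the system shifts toward the side with more gas moles — to the left.
The forward reaction is exothermic. Raising T favours the endothermic direction — shift to the left.
The net shift is to the left. S₄ is a reactant, so its amount increases.

increases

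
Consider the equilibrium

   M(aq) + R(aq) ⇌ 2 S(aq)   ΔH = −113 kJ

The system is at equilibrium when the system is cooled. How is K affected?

K depends on temperature via the van 't Hoff relation. The forward reaction is exothermic, so lowering T increases K.

increases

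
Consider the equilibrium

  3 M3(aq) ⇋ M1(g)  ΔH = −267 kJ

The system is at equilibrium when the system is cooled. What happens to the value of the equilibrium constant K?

increases

K depends on temperature via the van 't Hoff relation. The forward reaction is exothermic, so lowering T increases K.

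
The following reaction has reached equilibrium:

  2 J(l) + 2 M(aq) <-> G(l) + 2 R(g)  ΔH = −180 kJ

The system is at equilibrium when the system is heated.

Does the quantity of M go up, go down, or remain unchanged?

increases

The forward reaction is exothermic. Raising T favours the endothermic direction — shift to the left.
The net shift is to the left. M is a reactant, so its amount increases.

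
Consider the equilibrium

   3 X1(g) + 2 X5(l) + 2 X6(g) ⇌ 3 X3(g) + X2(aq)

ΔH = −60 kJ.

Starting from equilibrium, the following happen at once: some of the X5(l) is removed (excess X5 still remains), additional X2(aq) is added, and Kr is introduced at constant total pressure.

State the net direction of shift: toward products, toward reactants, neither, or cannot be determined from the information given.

X5 is a pure liquid; its activity is 1 regardless of amount, so Q is unaffected — no shift from this change.
Adding X2 (aq), a product, drives the reaction to the left.
Adding inert gas at constant total pressure expands the volume and lowers every reacting partial pressure. With Δn_gas = 3 − 5 = -2, Q moves away from K toward the side with fewer gas moles, so the system shifts toward the side with more gas moles — to the left.
Only the nonzero effect(s) matter; the net shift is to the left.

left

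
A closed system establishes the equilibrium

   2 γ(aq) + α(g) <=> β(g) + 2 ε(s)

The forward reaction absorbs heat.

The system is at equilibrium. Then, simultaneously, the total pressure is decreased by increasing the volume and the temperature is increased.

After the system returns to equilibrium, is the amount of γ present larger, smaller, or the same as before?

decreases

Gas moles: reactants 1, products 1. Δn_gas = 0, so a volume change leaves Q equal to K — no shift from this change.
The forward reaction is endothermic. Raising T favours the endothermic direction — shift to the right.
The net shift is to the right. γ is a reactant, so its amount decreases.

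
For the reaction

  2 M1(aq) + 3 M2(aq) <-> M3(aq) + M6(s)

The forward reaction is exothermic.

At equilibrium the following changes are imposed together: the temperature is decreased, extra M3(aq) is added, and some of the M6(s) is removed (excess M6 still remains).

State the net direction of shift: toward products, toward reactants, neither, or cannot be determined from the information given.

cannot be determined

The forward reaction is exothermic. Lowering T favours the exothermic direction — shift to the right.
Adding M3 (aq), a product, drives the reaction to the left.
M6 is a pure solid; its activity is 1 regardless of amount, so Q is unaffected — no shift from this change.
The individual effects push in opposite directions; without quantitative information the net direction cannot be determined.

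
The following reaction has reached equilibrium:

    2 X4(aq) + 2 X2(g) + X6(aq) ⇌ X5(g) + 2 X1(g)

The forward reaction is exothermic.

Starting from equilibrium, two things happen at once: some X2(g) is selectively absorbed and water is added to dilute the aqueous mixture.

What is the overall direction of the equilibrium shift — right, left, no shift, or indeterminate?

left

Removing X2 (g), a reactant, drives the reaction to the left.
Dilution lowers every aqueous concentration by the same factor. Δn_aq = 0 − 3 = -3, so the system shifts toward the side with more dissolved moles — to the left.
All effects act in the same direction — net shift to the left.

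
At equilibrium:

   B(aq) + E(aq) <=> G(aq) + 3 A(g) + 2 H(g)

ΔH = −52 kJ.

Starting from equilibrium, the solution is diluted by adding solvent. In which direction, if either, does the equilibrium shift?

Dilution lowers every aqueous concentration by the same factor. Δn_aq = 1 − 2 = -1, so the system shifts toward the side with more dissolved moles — to the left.

left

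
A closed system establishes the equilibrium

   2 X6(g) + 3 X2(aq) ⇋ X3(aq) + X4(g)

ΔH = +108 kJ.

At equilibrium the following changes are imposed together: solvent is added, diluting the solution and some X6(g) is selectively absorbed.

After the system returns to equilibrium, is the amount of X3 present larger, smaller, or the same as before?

decreases

Dilution lowers every aqueous concentration by the same factor. Δn_aq = 1 − 3 = -2, so the system shifts toward the side with more dissolved moles — to the left.
Removing X6 (g), a reactant, drives the reaction to the left.
The net shift is to the left. X3 is a product, so its amount decreases.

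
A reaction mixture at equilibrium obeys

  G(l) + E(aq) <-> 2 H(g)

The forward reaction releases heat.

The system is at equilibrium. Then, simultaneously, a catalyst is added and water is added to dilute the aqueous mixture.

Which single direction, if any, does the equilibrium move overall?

A catalyst speeds both forward and reverse rates equally; it changes neither Q nor K — no shift from this change.
Dilution lowers every aqueous concentration by the same factor. Δn_aq = 0 − 1 = -1, so the system shifts toward the side with more dissolved moles — to the left.
Only the nonzero effect(s) matter; the net shift is to the left.

left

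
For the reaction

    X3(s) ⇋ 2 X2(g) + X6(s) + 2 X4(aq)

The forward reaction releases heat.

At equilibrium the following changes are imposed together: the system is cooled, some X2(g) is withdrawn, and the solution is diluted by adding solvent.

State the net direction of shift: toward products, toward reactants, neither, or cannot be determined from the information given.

The forward reaction is exothermic. Lowering T favours the exothermic direction — shift to the right.
Removing X2 (g), a product, drives the reaction to the right.
Dilution lowers every aqueous concentration by the same factor. Δn_aq = 2 − 0 = +2, so the system shifts toward the side with more dissolved moles — to the right.
All effects act in the same direction — net shift to the right.

right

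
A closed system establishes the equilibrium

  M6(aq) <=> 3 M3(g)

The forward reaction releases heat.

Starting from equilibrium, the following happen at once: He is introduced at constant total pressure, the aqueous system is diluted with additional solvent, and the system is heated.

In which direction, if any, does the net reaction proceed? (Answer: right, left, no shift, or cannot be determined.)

cannot be determined

Adding inert gas at constant total pressure expands the volume and lowers every reacting partial pressure. With Δn_gas = 3 − 0 = +3, Q moves away from K toward the side with fewer gas moles, so the system shifts toward the side with more gas moles — to the right.
Dilution lowers every aqueous concentration by the same factor. Δn_aq = 0 − 1 = -1, so the system shifts toward the side with more dissolved moles — to the left.
The forward reaction is exothermic. Raising T favours the endothermic direction — shift to the left.
The individual effects push in opposite directions; without quantitative information the net direction cannot be determined.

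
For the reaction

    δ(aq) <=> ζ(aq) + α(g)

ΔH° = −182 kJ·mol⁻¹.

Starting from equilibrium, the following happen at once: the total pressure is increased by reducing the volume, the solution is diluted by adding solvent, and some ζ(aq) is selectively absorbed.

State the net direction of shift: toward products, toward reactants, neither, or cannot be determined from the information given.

cannot be determined

Gas moles: reactants 0, products 1 (Δn_gas = +1). Compression shifts the system toward the side with fewer moles of gas — to the left.
Dilution scales every aqueous concentration by the same factor. Δn_aq = 1 − 1 = 0, so Q is unchanged — no shift.
Removing ζ (aq), a product, drives the reaction to the right.
The individual effects push in opposite directions; without quantitative information the net direction cannot be determined.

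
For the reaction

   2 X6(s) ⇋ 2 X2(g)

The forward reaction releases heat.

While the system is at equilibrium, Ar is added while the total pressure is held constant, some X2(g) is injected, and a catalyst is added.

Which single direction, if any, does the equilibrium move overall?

Adding inert gas at constant total pressure expands the volume and lowers every reacting partial pressure. With Δn_gas = 2 − 0 = +2, Q moves away from K toward the side with fewer gas moles, so the system shifts toward the side with more gas moles — to the right.
Adding X2 (g), a product, drives the reaction to the left.
A catalyst speeds both forward and reverse rates equally; it changes neither Q nor K — no shift from this change.
The individual effects push in opposite directions; without quantitative information the net direction cannot be determined.

cannot be determined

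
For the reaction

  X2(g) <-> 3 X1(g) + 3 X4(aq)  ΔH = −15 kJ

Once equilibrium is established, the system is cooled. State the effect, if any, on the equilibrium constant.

increases

K depends on temperature via the van 't Hoff relation. The forward reaction is exothermic, so lowering T increases K.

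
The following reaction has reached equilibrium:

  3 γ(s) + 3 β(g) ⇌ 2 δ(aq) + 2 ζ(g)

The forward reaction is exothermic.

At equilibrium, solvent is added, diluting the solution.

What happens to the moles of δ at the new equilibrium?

increases

Dilution lowers every aqueous concentration by the same factor. Δn_aq = 2 − 0 = +2, so the system shifts toward the side with more dissolved moles — to the right.
The net shift is to the right. δ is a product, so its amount increases.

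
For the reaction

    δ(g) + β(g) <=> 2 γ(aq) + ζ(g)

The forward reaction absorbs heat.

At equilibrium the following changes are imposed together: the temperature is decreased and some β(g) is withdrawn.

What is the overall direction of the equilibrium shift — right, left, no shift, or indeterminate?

left

The forward reaction is endothermic. Lowering T favours the exothermic direction — shift to the left.
Removing β (g), a reactant, drives the reaction to the left.
All effects act in the same direction — net shift to the left.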